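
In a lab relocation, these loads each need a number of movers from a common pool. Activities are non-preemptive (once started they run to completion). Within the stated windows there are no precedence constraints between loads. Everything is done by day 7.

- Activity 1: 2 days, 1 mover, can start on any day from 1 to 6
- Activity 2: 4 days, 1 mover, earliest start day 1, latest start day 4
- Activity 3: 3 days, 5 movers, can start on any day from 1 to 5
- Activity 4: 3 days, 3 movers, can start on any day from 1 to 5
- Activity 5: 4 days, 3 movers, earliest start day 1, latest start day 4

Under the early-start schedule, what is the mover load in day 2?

At early start, day 2 has: Activity 1, Activity 2, Activity 3, Activity 4, Activity 5.
Demand: 1 + 1 + 5 + 3 + 3 = 13.

13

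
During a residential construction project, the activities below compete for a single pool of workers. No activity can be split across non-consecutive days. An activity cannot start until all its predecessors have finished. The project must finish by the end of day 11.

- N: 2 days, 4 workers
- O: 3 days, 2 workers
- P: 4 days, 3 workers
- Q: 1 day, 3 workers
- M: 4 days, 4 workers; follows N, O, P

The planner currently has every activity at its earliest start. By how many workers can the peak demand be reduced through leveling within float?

Early-start peak: d1:12  d2:9  d3:5  d4:3  d5:4  d6:4  d7:4  d8:4  d9:0  d10:0  d11:0 ⇒ 12.
Leveled (N@1, O@3, P@3, Q@7, M@8): d1:4  d2:4  d3:5  d4:5  d5:5  d6:3  d7:3  d8:4  d9:4  d10:4  d11:4 ⇒ 5.
Reduction 12 − 5 = 7.

7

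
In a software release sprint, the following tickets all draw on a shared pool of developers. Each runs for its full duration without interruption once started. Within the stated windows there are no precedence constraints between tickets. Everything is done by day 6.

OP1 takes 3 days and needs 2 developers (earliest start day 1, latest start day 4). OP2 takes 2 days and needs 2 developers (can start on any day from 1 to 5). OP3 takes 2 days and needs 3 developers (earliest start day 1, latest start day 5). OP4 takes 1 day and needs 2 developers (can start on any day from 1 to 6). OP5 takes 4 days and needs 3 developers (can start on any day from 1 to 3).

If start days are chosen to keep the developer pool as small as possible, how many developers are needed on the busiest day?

Early-start (OP1@1, OP2@1, OP3@1, OP4@1, OP5@1) gives peak 12: d1:12  d2:10  d3:5  d4:3  d5:0  d6:0.
Shift OP2→4, OP4→6, OP5→3.
Schedule OP1@1, OP2@4, OP3@1, OP4@6, OP5@3: d1:5  d2:5  d3:5  d4:5  d5:5  d6:5 — peak 5.
Total developer-days = 30 over 6 days ⇒ peak ≥ ⌈30/6⌉ = 5, so 5 is optimal.

5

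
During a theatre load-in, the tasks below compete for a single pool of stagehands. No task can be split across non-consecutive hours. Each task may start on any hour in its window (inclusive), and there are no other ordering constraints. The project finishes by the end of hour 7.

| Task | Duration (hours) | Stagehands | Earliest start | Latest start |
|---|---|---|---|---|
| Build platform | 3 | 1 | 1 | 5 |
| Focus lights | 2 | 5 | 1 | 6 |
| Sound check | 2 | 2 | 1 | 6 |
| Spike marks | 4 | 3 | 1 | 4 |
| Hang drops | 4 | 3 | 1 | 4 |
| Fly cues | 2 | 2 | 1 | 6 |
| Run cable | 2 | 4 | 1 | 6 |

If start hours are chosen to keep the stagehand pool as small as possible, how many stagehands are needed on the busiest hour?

9

Early-start (Build platform@1, Focus lights@1, Sound check@1, Spike marks@1, Hang drops@1, Fly cues@1, Run cable@1) gives peak 20: h1:20  h2:20  h3:7  h4:6  h5:0  h6:0  h7:0.
Shift Sound check→3, Hang drops→3, Fly cues→5, Run cable→5.
Schedule Build platform@1, Focus lights@1, Sound check@3, Spike marks@1, Hang drops@3, Fly cues@5, Run cable@5: h1:9  h2:9  h3:9  h4:8  h5:9  h6:9  h7:0 — peak 9.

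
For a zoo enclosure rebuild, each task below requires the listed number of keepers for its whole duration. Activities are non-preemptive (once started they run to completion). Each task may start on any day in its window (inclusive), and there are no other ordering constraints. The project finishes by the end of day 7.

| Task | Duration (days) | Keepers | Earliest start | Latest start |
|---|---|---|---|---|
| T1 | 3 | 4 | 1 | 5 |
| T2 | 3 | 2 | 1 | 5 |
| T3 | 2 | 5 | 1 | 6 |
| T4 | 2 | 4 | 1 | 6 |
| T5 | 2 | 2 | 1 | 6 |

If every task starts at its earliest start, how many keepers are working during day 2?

At early start, day 2 has: T1, T2, T3, T4, T5.
Demand: 4 + 2 + 5 + 4 + 2 = 17.

17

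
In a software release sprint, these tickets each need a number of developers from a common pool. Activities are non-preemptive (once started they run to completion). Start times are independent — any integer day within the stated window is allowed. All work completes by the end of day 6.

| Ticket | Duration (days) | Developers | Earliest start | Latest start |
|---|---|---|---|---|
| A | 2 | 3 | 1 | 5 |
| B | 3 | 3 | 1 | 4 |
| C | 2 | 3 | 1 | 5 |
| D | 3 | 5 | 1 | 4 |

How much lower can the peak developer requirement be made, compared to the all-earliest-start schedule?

Early-start peak: d1:14  d2:14  d3:8  d4:0  d5:0  d6:0 ⇒ 14.
Leveled (A@1, B@1, C@3, D@4): d1:6  d2:6  d3:6  d4:8  d5:5  d6:5 ⇒ 8.
Reduction 14 − 8 = 6.

6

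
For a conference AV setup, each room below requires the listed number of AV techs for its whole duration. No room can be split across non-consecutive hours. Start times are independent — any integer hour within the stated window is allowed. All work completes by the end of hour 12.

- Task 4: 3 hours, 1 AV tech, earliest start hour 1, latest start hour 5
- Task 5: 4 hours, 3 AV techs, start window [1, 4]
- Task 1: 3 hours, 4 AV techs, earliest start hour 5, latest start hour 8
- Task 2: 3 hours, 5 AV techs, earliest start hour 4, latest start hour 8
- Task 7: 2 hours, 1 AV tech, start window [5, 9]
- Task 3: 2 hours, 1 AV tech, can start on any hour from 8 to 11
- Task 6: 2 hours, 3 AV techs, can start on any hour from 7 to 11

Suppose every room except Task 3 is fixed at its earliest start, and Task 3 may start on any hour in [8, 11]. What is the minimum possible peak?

10

Task 3@8: h1:4  h2:4  h3:4  h4:8  h5:10  h6:10  h7:7  h8:4  h9:1  h10:0  h11:0  h12:0 → peak 10
Task 3@9: h1:4  h2:4  h3:4  h4:8  h5:10  h6:10  h7:7  h8:3  h9:1  h10:1  h11:0  h12:0 → peak 10
Task 3@10: h1:4  h2:4  h3:4  h4:8  h5:10  h6:10  h7:7  h8:3  h9:0  h10:1  h11:1  h12:0 → peak 10
Task 3@11: h1:4  h2:4  h3:4  h4:8  h5:10  h6:10  h7:7  h8:3  h9:0  h10:0  h11:1  h12:1 → peak 10
Best is Task 3@8, peak 10.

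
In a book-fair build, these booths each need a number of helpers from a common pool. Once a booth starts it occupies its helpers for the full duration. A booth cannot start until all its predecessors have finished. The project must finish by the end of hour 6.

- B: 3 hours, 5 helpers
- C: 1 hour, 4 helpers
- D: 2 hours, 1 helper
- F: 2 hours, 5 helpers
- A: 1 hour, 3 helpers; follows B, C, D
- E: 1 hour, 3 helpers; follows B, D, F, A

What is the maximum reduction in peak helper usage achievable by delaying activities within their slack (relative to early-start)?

6

Early-start peak: h1:15  h2:11  h3:5  h4:3  h5:3  h6:0 ⇒ 15.
Leveled (B@1, C@1, D@2, F@4, A@4, E@6): h1:9  h2:6  h3:6  h4:8  h5:5  h6:3 ⇒ 9.
Reduction 15 − 9 = 6.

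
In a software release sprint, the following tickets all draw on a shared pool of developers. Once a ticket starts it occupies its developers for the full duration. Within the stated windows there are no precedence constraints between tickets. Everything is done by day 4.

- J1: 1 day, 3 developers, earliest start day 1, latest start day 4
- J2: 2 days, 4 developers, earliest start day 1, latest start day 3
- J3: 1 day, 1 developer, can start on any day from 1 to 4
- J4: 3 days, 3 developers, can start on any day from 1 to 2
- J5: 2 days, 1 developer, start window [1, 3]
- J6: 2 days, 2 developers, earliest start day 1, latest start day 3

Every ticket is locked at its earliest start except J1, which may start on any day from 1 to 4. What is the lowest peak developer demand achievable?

11

J1@1: d1:14  d2:10  d3:3  d4:0 → peak 14
J1@2: d1:11  d2:13  d3:3  d4:0 → peak 13
J1@3: d1:11  d2:10  d3:6  d4:0 → peak 11
J1@4: d1:11  d2:10  d3:3  d4:3 → peak 11
Best is J1@3, peak 11.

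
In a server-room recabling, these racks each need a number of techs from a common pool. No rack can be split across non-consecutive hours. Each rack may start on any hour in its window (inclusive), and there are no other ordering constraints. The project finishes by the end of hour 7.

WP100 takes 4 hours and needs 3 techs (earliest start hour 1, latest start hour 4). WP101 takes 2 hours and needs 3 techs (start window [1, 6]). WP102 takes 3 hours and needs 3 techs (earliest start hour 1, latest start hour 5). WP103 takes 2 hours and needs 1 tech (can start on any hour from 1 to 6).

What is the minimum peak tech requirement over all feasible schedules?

Early-start (WP100@1, WP101@1, WP102@1, WP103@1) gives peak 10: h1:10  h2:10  h3:6  h4:3  h5:0  h6:0  h7:0.
Shift WP102→3, WP103→5.
Schedule WP100@1, WP101@1, WP102@3, WP103@5: h1:6  h2:6  h3:6  h4:6  h5:4  h6:1  h7:0 — peak 6.

6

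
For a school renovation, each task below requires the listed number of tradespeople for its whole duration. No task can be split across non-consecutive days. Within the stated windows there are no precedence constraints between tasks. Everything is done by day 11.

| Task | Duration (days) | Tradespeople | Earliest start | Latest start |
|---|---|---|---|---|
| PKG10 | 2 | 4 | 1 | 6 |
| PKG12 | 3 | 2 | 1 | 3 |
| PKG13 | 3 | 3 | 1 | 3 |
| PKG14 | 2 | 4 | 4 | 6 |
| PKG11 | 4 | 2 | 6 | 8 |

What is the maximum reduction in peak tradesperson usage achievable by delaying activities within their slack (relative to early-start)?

Early-start peak: d1:9  d2:9  d3:5  d4:4  d5:4  d6:2  d7:2  d8:2  d9:2  d10:0  d11:0 ⇒ 9.
Leveled (PKG10@1, PKG12@3, PKG13@3, PKG14@6, PKG11@8): d1:4  d2:4  d3:5  d4:5  d5:5  d6:4  d7:4  d8:2  d9:2  d10:2  d11:2 ⇒ 5.
Reduction 9 − 5 = 4.

4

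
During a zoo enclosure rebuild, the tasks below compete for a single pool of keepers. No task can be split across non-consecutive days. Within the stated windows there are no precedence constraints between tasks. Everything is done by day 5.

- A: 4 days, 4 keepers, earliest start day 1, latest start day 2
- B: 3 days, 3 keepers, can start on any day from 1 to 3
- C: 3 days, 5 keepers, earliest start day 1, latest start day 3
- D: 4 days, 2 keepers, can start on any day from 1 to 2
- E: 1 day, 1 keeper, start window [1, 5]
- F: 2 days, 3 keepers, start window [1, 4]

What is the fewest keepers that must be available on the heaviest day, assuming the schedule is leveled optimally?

14

Early-start (A@1, B@1, C@1, D@1, E@1, F@1) gives peak 18: d1:18  d2:17  d3:14  d4:6  d5:0.
Shift E→4, F→4.
Schedule A@1, B@1, C@1, D@1, E@4, F@4: d1:14  d2:14  d3:14  d4:10  d5:3 — peak 14.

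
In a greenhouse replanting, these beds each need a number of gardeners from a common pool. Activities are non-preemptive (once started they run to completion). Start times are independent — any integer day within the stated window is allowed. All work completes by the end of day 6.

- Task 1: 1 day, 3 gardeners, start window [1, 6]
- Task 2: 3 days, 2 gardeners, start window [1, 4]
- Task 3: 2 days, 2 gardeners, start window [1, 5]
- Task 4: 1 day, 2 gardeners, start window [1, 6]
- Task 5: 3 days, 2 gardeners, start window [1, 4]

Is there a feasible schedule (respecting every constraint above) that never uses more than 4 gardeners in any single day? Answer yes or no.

yes

Schedule Task 1@1, Task 2@2, Task 3@2, Task 4@5, Task 5@4: d1:3  d2:4  d3:4  d4:4  d5:4  d6:2 — peak 4 ≤ 4.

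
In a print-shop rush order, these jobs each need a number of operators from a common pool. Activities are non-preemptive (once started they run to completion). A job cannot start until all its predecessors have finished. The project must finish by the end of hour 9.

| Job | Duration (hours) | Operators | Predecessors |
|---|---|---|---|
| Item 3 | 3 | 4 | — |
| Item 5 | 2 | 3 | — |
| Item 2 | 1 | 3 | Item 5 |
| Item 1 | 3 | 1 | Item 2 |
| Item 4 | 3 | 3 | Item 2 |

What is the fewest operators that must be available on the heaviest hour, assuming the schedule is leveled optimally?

4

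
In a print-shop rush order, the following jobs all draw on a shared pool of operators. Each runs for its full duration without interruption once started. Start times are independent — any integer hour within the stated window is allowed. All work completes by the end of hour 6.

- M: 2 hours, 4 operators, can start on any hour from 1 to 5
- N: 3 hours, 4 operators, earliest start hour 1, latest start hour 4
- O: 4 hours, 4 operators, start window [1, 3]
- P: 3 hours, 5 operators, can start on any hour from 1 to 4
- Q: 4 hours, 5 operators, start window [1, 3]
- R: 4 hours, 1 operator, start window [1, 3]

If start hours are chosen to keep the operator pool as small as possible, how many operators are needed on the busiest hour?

Early-start (M@1, N@1, O@1, P@1, Q@1, R@1) gives peak 23: h1:23  h2:23  h3:19  h4:10  h5:0  h6:0.
Shift P→4, Q→3.
Schedule M@1, N@1, O@1, P@4, Q@3, R@1: h1:13  h2:13  h3:14  h4:15  h5:10  h6:10 — peak 15.

15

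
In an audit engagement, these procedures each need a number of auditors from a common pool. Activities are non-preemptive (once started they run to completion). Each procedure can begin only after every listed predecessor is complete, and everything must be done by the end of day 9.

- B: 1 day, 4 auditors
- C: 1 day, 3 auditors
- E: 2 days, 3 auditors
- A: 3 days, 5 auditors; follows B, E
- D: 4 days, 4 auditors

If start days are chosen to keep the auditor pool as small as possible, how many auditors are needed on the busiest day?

7

Early-start (B@1, C@1, E@1, A@3, D@1) gives peak 14: d1:14  d2:7  d3:9  d4:9  d5:5  d6:0  d7:0  d8:0  d9:0.
Shift E→2, A→6, D→2.
Schedule B@1, C@1, E@2, A@6, D@2: d1:7  d2:7  d3:7  d4:4  d5:4  d6:5  d7:5  d8:5  d9:0 — peak 7.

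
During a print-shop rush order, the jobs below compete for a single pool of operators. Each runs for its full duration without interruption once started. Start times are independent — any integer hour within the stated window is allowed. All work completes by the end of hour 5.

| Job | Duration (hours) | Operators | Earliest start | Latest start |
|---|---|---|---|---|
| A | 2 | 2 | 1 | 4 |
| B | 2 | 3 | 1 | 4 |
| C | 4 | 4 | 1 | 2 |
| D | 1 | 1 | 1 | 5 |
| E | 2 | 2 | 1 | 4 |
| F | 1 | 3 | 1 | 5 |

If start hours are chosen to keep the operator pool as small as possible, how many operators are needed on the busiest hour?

Early-start (A@1, B@1, C@1, D@1, E@1, F@1) gives peak 15: h1:15  h2:11  h3:4  h4:4  h5:0.
Shift B→3, D→3, F→5.
Schedule A@1, B@3, C@1, D@3, E@1, F@5: h1:8  h2:8  h3:8  h4:7  h5:3 — peak 8.

8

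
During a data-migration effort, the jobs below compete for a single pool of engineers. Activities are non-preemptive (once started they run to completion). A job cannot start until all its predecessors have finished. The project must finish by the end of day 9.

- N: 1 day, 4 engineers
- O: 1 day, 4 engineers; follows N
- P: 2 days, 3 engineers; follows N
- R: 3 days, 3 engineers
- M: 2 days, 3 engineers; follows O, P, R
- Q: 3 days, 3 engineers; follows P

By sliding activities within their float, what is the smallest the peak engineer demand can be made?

Early-start (N@1, O@2, P@2, R@1, M@4, Q@4) gives peak 10: d1:7  d2:10  d3:6  d4:6  d5:6  d6:3  d7:0  d8:0  d9:0.
Shift P→3, R→3, M→6, Q→5.
Schedule N@1, O@2, P@3, R@3, M@6, Q@5: d1:4  d2:4  d3:6  d4:6  d5:6  d6:6  d7:6  d8:0  d9:0 — peak 6.

6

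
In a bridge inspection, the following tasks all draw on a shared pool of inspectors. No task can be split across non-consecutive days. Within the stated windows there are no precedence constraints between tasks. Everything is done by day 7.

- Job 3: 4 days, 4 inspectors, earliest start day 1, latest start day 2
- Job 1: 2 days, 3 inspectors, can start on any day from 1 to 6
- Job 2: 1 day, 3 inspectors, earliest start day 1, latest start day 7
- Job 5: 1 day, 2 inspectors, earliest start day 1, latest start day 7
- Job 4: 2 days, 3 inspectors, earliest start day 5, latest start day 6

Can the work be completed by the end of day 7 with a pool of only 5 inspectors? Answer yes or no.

no

The minimum achievable peak is 6; 5 < 6, so no feasible schedule stays within the cap.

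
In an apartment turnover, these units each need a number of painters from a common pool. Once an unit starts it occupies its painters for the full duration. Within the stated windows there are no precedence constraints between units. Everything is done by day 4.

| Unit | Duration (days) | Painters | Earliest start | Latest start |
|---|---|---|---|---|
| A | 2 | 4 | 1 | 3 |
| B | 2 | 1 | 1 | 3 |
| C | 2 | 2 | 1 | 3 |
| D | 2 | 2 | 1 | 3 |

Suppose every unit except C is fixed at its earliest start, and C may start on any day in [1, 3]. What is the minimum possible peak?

7

C@1: d1:9  d2:9  d3:0  d4:0 → peak 9
C@2: d1:7  d2:9  d3:2  d4:0 → peak 9
C@3: d1:7  d2:7  d3:2  d4:2 → peak 7
Best is C@3, peak 7.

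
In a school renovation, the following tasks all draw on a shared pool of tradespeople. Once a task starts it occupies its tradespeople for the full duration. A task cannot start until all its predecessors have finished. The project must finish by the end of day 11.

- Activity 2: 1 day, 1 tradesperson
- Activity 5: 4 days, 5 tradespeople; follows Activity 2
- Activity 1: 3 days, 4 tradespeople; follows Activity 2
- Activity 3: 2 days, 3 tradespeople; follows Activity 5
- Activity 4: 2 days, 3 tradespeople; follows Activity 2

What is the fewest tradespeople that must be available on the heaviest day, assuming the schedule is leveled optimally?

6

Early-start (Activity 2@1, Activity 5@2, Activity 1@2, Activity 3@6, Activity 4@2) gives peak 12: d1:1  d2:12  d3:12  d4:9  d5:5  d6:3  d7:3  d8:0  d9:0  d10:0  d11:0.
Shift Activity 1→6, Activity 3→9, Activity 4→9.
Schedule Activity 2@1, Activity 5@2, Activity 1@6, Activity 3@9, Activity 4@9: d1:1  d2:5  d3:5  d4:5  d5:5  d6:4  d7:4  d8:4  d9:6  d10:6  d11:0 — peak 6.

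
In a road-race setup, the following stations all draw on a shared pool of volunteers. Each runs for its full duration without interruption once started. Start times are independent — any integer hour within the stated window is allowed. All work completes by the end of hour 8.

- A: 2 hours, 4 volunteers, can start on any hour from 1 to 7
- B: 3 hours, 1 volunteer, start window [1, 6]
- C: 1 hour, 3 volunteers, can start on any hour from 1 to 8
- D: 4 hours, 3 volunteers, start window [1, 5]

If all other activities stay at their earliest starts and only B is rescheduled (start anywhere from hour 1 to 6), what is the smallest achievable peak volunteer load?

10

B@1: h1:11  h2:8  h3:4  h4:3  h5:0  h6:0  h7:0  h8:0 → peak 11
B@2: h1:10  h2:8  h3:4  h4:4  h5:0  h6:0  h7:0  h8:0 → peak 10
B@3: h1:10  h2:7  h3:4  h4:4  h5:1  h6:0  h7:0  h8:0 → peak 10
B@4: h1:10  h2:7  h3:3  h4:4  h5:1  h6:1  h7:0  h8:0 → peak 10
B@5: h1:10  h2:7  h3:3  h4:3  h5:1  h6:1  h7:1  h8:0 → peak 10
B@6: h1:10  h2:7  h3:3  h4:3  h5:0  h6:1  h7:1  h8:1 → peak 10
Best is B@2, peak 10.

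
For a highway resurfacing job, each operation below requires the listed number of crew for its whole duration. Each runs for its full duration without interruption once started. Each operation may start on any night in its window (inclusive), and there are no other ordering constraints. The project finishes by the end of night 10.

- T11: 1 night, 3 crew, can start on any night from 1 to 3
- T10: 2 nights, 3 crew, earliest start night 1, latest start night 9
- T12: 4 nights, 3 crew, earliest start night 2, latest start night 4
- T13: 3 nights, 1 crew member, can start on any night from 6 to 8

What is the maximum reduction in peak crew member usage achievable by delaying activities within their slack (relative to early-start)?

3

Early-start peak: n1:6  n2:6  n3:3  n4:3  n5:3  n6:1  n7:1  n8:1  n9:0  n10:0 ⇒ 6.
Leveled (T11@1, T10@2, T12@4, T13@8): n1:3  n2:3  n3:3  n4:3  n5:3  n6:3  n7:3  n8:1  n9:1  n10:1 ⇒ 3.
Reduction 6 − 3 = 3.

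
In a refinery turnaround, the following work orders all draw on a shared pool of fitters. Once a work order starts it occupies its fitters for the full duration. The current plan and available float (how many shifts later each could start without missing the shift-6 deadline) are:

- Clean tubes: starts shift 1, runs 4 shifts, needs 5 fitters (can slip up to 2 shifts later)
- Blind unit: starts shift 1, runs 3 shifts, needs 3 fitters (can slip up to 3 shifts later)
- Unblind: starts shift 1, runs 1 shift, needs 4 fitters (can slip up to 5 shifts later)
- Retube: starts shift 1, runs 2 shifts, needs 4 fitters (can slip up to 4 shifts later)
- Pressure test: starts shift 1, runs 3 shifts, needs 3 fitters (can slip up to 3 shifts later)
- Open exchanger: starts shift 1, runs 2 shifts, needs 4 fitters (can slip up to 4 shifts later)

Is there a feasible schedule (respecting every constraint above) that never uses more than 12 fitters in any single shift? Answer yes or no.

yes

Schedule Clean tubes@1, Blind unit@1, Unblind@4, Retube@5, Pressure test@1, Open exchanger@5: s1:11  s2:11  s3:11  s4:9  s5:8  s6:8 — peak 11 ≤ 12.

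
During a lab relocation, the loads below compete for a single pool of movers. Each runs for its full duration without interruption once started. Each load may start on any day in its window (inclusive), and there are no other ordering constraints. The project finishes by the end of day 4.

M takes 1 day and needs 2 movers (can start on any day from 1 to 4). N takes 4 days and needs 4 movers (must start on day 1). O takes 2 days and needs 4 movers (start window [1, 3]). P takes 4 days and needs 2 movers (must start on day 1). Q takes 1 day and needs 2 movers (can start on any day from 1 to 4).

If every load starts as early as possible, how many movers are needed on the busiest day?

14

Early-start schedule: M@1, N@1, O@1, P@1, Q@1.
Load per day: day 1: 14, day 2: 10, day 3: 6, day 4: 6.
Peak is 14.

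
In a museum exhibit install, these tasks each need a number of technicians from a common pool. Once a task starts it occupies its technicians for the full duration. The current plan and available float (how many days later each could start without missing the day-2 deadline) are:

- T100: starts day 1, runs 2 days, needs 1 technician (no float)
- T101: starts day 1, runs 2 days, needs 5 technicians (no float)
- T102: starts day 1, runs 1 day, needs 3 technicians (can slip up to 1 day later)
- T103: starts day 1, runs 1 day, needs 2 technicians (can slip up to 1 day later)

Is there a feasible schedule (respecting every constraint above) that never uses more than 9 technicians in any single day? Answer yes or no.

yes

Schedule T100@1, T101@1, T102@1, T103@2: d1:9  d2:8 — peak 9 ≤ 9.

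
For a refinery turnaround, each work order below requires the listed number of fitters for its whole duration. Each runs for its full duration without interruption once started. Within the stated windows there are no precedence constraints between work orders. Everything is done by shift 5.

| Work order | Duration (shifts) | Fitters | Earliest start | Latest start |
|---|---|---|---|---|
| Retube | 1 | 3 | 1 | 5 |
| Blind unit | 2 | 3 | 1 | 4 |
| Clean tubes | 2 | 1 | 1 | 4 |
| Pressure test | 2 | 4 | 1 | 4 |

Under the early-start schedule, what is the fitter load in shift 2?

At early start, shift 2 has: Blind unit, Clean tubes, Pressure test.
Demand: 3 + 1 + 4 = 8.

8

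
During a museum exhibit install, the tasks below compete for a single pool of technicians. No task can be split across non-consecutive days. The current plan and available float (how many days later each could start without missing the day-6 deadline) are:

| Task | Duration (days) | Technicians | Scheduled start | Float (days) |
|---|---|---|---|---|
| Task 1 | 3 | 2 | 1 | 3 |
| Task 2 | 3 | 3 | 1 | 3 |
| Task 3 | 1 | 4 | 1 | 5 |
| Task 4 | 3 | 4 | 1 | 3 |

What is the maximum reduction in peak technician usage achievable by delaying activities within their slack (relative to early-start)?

6

Early-start peak: d1:13  d2:9  d3:9  d4:0  d5:0  d6:0 ⇒ 13.
Leveled (Task 1@1, Task 2@2, Task 3@1, Task 4@4): d1:6  d2:5  d3:5  d4:7  d5:4  d6:4 ⇒ 7.
Reduction 13 − 7 = 6.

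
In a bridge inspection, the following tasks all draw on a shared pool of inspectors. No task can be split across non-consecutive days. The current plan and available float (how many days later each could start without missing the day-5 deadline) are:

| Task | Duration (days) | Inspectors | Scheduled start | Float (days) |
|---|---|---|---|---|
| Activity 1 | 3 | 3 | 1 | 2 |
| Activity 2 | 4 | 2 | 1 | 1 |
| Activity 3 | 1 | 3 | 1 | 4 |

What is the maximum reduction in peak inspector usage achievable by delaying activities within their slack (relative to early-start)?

3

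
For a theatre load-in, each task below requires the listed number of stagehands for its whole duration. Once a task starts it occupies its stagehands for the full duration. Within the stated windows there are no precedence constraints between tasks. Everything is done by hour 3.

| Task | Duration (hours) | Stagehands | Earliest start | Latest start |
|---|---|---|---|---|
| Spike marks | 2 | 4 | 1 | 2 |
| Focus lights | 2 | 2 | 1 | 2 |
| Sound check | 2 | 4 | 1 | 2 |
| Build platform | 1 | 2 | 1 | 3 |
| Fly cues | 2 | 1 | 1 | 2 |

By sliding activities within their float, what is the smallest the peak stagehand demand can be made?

11

Early-start (Spike marks@1, Focus lights@1, Sound check@1, Build platform@1, Fly cues@1) gives peak 13: h1:13  h2:11  h3:0.
Shift Build platform→3.
Schedule Spike marks@1, Focus lights@1, Sound check@1, Build platform@3, Fly cues@1: h1:11  h2:11  h3:2 — peak 11.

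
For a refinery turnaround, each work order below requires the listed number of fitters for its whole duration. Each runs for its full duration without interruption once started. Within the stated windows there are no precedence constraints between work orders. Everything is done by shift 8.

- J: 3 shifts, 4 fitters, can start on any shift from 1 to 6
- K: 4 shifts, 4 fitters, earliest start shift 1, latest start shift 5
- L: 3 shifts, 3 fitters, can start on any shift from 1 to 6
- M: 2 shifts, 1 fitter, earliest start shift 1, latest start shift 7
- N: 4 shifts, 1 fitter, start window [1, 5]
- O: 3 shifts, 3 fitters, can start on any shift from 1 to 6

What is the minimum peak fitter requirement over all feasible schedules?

Early-start (J@1, K@1, L@1, M@1, N@1, O@1) gives peak 16: s1:16  s2:16  s3:15  s4:5  s5:0  s6:0  s7:0  s8:0.
Shift L→4, M→4, N→5, O→5.
Schedule J@1, K@1, L@4, M@4, N@5, O@5: s1:8  s2:8  s3:8  s4:8  s5:8  s6:7  s7:4  s8:1 — peak 8.

8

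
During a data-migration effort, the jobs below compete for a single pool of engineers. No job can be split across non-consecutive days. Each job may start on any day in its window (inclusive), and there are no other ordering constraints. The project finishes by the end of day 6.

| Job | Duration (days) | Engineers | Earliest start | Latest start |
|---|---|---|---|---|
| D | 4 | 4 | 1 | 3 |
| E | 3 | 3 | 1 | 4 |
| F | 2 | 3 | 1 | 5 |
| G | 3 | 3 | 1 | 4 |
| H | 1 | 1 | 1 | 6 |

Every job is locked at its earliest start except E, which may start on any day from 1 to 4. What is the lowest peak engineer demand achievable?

11

E@1: d1:14  d2:13  d3:10  d4:4  d5:0  d6:0 → peak 14
E@2: d1:11  d2:13  d3:10  d4:7  d5:0  d6:0 → peak 13
E@3: d1:11  d2:10  d3:10  d4:7  d5:3  d6:0 → peak 11
E@4: d1:11  d2:10  d3:7  d4:7  d5:3  d6:3 → peak 11
Best is E@3, peak 11.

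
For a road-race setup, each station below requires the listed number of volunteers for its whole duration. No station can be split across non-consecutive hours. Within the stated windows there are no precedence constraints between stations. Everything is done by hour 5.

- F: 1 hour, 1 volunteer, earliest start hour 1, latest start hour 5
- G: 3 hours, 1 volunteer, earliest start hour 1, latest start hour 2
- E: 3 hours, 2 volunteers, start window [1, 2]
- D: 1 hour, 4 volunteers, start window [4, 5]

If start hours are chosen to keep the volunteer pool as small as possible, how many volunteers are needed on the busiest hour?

4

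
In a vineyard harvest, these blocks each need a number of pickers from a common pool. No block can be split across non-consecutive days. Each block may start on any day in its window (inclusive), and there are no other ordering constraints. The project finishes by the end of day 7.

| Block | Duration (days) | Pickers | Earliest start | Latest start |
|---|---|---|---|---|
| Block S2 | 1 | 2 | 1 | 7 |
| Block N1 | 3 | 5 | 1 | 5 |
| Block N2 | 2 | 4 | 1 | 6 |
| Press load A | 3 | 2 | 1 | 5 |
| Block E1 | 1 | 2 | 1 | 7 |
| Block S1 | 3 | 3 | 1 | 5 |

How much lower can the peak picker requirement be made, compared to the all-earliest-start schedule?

11

Early-start peak: d1:18  d2:14  d3:10  d4:0  d5:0  d6:0  d7:0 ⇒ 18.
Leveled (Block S2@1, Block N1@1, Block N2@4, Press load A@2, Block E1@6, Block S1@5): d1:7  d2:7  d3:7  d4:6  d5:7  d6:5  d7:3 ⇒ 7.
Reduction 18 − 7 = 11.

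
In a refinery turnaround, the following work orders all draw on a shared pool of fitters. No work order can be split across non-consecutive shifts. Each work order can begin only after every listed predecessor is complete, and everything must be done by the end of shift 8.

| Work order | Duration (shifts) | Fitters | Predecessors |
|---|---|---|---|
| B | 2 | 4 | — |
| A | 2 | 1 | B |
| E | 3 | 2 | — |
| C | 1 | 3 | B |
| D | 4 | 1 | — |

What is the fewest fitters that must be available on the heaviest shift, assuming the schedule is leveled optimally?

Early-start (B@1, A@3, E@1, C@3, D@1) gives peak 7: s1:7  s2:7  s3:7  s4:2  s5:0  s6:0  s7:0  s8:0.
Shift E→3, C→6, D→3.
Schedule B@1, A@3, E@3, C@6, D@3: s1:4  s2:4  s3:4  s4:4  s5:3  s6:4  s7:0  s8:0 — peak 4.

4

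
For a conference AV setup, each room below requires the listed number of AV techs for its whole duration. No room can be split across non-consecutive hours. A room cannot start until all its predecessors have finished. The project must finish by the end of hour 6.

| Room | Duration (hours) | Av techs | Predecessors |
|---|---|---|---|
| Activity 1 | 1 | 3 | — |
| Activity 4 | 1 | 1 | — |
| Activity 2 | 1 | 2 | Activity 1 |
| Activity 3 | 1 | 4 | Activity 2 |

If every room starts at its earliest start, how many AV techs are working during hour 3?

At early start, hour 3 has: Activity 3.
Demand: 4 = 4.

4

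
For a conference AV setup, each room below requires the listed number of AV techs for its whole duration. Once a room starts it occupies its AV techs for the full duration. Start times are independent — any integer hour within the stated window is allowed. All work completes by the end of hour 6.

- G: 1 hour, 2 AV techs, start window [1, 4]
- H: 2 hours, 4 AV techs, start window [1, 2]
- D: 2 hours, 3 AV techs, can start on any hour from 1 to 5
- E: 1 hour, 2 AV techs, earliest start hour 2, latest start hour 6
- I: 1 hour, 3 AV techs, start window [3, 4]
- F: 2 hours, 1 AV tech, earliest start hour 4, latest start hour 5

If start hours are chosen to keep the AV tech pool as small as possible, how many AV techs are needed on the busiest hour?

Early-start (G@1, H@1, D@1, E@2, I@3, F@4) gives peak 9: h1:9  h2:9  h3:3  h4:1  h5:1  h6:0.
Shift G→3, D→5, E→3, I→4.
Schedule G@3, H@1, D@5, E@3, I@4, F@4: h1:4  h2:4  h3:4  h4:4  h5:4  h6:3 — peak 4.
Total AV tech-hours = 23 over 6 hours ⇒ peak ≥ ⌈23/6⌉ = 4, so 4 is optimal.

4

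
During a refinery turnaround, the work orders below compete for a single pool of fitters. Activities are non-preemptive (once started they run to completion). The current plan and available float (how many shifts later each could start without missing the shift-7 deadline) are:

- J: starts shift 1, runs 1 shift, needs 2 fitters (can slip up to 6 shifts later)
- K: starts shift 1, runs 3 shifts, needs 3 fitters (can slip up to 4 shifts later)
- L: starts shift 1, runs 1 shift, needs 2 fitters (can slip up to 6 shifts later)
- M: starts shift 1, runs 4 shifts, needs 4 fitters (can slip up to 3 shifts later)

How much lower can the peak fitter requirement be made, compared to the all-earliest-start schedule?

6

Early-start peak: s1:11  s2:7  s3:7  s4:4  s5:0  s6:0  s7:0 ⇒ 11.
Leveled (J@1, K@1, L@2, M@4): s1:5  s2:5  s3:3  s4:4  s5:4  s6:4  s7:4 ⇒ 5.
Reduction 11 − 5 = 6.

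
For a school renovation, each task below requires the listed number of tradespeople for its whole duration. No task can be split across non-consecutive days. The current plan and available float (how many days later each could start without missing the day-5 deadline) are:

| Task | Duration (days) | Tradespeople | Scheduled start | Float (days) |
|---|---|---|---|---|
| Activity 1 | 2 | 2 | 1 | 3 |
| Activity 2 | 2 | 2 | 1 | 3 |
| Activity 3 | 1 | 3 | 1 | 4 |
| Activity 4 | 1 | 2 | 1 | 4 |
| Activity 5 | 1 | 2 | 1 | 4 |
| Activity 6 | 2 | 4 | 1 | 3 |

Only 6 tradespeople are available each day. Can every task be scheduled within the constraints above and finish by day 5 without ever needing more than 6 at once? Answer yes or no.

yes

Schedule Activity 1@1, Activity 2@1, Activity 3@3, Activity 4@1, Activity 5@2, Activity 6@4: d1:6  d2:6  d3:3  d4:4  d5:4 — peak 6 ≤ 6.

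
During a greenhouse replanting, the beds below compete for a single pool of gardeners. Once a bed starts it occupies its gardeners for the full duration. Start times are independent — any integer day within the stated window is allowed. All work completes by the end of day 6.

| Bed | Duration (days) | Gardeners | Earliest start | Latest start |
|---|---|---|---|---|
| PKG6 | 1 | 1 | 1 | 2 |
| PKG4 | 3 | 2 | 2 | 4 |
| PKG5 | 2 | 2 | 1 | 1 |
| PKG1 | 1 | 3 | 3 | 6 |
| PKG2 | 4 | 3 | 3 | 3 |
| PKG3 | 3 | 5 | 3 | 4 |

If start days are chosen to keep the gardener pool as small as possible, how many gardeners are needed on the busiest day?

10

Early-start (PKG6@1, PKG4@2, PKG5@1, PKG1@3, PKG2@3, PKG3@3) gives peak 13: d1:3  d2:4  d3:13  d4:10  d5:8  d6:3.
Shift PKG3→4.
Schedule PKG6@1, PKG4@2, PKG5@1, PKG1@3, PKG2@3, PKG3@4: d1:3  d2:4  d3:8  d4:10  d5:8  d6:8 — peak 10.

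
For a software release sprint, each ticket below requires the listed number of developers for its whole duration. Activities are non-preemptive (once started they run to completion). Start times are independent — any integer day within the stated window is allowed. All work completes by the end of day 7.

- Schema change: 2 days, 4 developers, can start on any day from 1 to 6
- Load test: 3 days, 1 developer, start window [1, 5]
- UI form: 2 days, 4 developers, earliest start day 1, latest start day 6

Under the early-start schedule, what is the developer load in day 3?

1

At early start, day 3 has: Load test.
Demand: 1 = 1.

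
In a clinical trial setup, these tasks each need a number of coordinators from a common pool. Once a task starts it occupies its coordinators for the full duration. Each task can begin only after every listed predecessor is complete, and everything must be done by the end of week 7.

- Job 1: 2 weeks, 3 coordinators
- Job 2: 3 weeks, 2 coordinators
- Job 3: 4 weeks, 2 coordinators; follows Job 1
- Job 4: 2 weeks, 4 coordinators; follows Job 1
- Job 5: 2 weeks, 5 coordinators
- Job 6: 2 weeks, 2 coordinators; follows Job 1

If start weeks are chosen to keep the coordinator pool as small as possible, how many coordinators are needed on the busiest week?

8

Early-start (Job 1@1, Job 2@1, Job 3@3, Job 4@3, Job 5@1, Job 6@3) gives peak 10: w1:10  w2:10  w3:10  w4:8  w5:2  w6:2  w7:0.
Shift Job 5→6, Job 6→4.
Schedule Job 1@1, Job 2@1, Job 3@3, Job 4@3, Job 5@6, Job 6@4: w1:5  w2:5  w3:8  w4:8  w5:4  w6:7  w7:5 — peak 8.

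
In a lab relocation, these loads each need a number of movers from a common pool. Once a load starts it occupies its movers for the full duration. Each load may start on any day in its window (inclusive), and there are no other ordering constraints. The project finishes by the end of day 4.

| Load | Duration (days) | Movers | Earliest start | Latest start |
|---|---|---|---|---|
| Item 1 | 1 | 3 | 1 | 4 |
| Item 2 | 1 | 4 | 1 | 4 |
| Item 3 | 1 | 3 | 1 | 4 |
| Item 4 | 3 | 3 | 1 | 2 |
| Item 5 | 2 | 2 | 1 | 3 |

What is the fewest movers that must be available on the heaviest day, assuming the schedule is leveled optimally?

Early-start (Item 1@1, Item 2@1, Item 3@1, Item 4@1, Item 5@1) gives peak 15: d1:15  d2:5  d3:3  d4:0.
Shift Item 2→4, Item 3→2, Item 5→3.
Schedule Item 1@1, Item 2@4, Item 3@2, Item 4@1, Item 5@3: d1:6  d2:6  d3:5  d4:6 — peak 6.
Total mover-days = 23 over 4 days ⇒ peak ≥ ⌈23/4⌉ = 6, so 6 is optimal.

6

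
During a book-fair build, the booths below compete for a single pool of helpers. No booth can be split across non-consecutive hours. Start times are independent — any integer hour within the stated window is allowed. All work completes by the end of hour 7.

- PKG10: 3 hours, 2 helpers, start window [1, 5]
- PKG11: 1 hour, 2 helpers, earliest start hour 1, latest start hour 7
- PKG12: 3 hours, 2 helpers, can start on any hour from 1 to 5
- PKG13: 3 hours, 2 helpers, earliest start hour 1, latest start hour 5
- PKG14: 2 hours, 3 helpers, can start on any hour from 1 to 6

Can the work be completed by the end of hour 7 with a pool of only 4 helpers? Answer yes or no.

no

The minimum achievable peak is 5; 4 < 5, so no feasible schedule stays within the cap.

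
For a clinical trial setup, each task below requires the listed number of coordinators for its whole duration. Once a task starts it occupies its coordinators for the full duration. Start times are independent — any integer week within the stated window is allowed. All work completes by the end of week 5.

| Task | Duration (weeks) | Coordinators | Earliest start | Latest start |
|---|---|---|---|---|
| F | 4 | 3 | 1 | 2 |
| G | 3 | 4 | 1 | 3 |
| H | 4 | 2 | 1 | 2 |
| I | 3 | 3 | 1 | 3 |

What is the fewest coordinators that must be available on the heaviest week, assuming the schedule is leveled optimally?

12

Schedule F@1, G@1, H@1, I@1: w1:12  w2:12  w3:12  w4:5  w5:0 — peak 12.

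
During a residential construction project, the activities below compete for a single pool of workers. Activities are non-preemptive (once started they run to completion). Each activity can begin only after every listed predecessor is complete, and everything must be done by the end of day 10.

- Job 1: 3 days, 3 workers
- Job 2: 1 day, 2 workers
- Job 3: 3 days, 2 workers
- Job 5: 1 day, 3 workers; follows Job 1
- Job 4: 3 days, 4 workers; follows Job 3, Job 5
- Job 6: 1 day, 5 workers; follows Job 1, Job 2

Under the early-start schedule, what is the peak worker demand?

8

Early-start schedule: Job 1@1, Job 2@1, Job 3@1, Job 5@4, Job 4@5, Job 6@4.
Load per day: day 1: 7, day 2: 5, day 3: 5, day 4: 8, day 5: 4, day 6: 4, day 7: 4, day 8: 0, day 9: 0, day 10: 0.
Peak is 8.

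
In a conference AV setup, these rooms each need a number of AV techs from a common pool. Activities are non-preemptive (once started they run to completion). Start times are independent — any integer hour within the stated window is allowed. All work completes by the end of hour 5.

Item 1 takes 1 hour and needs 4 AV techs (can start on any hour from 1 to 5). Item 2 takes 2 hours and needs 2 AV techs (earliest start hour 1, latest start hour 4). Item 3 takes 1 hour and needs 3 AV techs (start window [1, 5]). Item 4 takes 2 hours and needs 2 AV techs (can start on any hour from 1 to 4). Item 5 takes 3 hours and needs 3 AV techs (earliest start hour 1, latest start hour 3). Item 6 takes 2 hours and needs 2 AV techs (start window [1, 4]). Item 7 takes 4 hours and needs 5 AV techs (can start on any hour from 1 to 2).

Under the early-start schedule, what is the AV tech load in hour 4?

At early start, hour 4 has: Item 7.
Demand: 5 = 5.

5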